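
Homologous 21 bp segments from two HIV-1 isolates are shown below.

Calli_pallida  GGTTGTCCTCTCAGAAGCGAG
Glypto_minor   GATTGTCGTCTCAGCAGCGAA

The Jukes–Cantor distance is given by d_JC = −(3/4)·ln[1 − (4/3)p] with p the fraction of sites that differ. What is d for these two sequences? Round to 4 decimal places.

Differing sites — 2:G/A; 8:C/G; 15:A/C; 21:G/A.
p = 4/21 = 0.190476.
d = −0.75 · ln(1 − (4/3)·0.190476) = −0.75 · ln(0.746032) = −0.75 · (-0.292987) = 0.2197.

0.2197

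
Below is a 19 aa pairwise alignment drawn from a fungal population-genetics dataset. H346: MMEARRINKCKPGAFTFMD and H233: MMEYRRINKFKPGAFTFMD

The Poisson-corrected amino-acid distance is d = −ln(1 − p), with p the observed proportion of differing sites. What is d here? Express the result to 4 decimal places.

Differing sites — 4:A/Y; 10:C/F.
p = 2/19 = 0.105263.
d = −ln(1 − 0.105263) = −ln(0.894737) = 0.1112.

0.1112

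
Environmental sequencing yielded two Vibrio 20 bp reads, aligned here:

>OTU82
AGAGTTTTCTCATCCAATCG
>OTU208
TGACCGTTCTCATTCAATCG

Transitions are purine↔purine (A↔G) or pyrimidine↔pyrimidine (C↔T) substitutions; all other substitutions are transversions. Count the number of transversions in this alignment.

Mismatches occur at site 1 (A→T, transversion), site 4 (G→C, transversion), site 5 (T→C, transition), site 6 (T→G, transversion), site 14 (C→T, transition).
Of the 5 differences, 2 transitions and 3 transversions, so the answer is 3.

3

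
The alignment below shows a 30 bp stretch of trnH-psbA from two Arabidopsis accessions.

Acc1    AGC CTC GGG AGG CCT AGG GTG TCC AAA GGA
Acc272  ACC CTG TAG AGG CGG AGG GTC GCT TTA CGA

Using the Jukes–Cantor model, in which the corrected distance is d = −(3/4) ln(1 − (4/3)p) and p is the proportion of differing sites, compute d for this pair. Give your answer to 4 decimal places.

0.5716

The sequences differ at positions 2 (G/C), 6 (C/G), 7 (G/T), 8 (G/A), 14 (C/G), 15 (T/G), 21 (G/C), 22 (T/G), 24 (C/T), 25 (A/T), 26 (A/T), 28 (G/C).
p = 12/30 = 0.400000.
d = −0.75 · ln(1 − (4/3)·0.400000) = −0.75 · ln(0.466667) = −0.75 · (-0.762139) = 0.5716.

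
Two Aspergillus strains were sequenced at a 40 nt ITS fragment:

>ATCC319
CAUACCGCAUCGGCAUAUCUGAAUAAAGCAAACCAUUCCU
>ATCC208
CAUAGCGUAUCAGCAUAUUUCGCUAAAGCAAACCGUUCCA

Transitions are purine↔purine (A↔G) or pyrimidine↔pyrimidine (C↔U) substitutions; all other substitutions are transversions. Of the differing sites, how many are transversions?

4

The sequences differ at positions 5 (C/G, transversion), 8 (C/U, transition), 12 (G/A, transition), 19 (C/U, transition), 21 (G/C, transversion), 22 (A/G, transition), 23 (A/C, transversion), 35 (A/G, transition), 40 (U/A, transversion).
Of the 9 differences, 5 transitions and 4 transversions, so the answer is 4.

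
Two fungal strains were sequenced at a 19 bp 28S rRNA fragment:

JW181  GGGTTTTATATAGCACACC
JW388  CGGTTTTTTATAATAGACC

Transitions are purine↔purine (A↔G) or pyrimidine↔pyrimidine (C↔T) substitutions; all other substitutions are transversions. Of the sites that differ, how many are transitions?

The sequences differ at positions 1 (G/C, transversion), 8 (A/T, transversion), 13 (G/A, transition), 14 (C/T, transition), 16 (C/G, transversion).
Of the 5 differences, 2 transitions and 3 transversions, so the answer is 2.

2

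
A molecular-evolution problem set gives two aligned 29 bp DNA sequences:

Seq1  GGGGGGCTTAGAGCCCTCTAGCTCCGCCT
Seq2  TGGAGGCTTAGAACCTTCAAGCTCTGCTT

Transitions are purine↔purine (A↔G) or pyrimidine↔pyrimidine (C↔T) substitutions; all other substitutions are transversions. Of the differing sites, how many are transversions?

2

Differing sites — 1:G/T (Tv); 4:G/A (Ti); 13:G/A (Ti); 16:C/T (Ti); 19:T/A (Tv); 25:C/T (Ti); 28:C/T (Ti).
Of the 7 differences, 5 transitions and 2 transversions, so the answer is 2.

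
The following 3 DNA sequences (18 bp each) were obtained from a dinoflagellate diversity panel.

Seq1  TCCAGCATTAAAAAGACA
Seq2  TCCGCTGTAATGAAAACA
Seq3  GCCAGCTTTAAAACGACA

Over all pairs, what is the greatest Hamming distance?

Pairwise Hamming distances:
  Seq1 vs Seq2: 8
  Seq1 vs Seq3: 3
  Seq2 vs Seq3: 10
The largest is 10, between Seq2 and Seq3.

10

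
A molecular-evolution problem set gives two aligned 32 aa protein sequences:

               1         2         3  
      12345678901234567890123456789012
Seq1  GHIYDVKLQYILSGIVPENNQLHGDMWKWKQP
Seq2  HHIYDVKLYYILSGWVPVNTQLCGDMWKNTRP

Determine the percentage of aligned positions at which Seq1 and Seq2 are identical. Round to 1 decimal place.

Mismatches occur at site 1 (G→H), site 9 (Q→Y), site 15 (I→W), site 18 (E→V), site 20 (N→T), site 23 (H→C), site 29 (W→N), site 30 (K→T), site 31 (Q→R).
23 of the 32 sites match, so the percent identity is 23/32 × 100 = 71.9%.

71.9%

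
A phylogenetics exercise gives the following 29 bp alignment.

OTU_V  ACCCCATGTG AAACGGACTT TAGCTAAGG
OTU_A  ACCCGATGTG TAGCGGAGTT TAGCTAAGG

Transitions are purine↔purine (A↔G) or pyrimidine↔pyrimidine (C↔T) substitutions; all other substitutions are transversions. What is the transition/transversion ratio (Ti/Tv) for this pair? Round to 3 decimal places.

0.333

Mismatches occur at site 5 (C/G, transversion), site 11 (A/T, transversion), site 13 (A/G, transition), site 18 (C/G, transversion).
Of the 4 differences, 1 transition and 3 transversions, so Ti/Tv = 1/3 = 0.333.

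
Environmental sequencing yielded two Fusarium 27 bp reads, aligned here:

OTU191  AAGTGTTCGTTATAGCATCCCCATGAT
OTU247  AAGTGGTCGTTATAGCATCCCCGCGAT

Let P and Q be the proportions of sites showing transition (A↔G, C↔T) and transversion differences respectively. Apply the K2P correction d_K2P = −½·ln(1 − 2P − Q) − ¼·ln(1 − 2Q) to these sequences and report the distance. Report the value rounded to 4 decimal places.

0.1216

Mismatches occur at site 6 (T↔G, transversion), site 23 (A↔G, transition), site 24 (T↔C, transition).
Of the 3 differences, 2 transitions and 1 transversion over 27 sites: P = 2/27 = 0.074074, Q = 1/27 = 0.037037.
d = −0.5·ln(0.814815) − 0.25·ln(0.925926) = −0.5·(-0.204794) − 0.25·(-0.076961) = 0.1216.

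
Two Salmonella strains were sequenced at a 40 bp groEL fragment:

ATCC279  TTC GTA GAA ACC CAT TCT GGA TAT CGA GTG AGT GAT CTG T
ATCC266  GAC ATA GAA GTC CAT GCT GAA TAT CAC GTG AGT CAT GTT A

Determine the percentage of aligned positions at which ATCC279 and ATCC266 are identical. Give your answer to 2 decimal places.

The sequences differ at positions 1 (T/G), 2 (T/A), 4 (G/A), 10 (A/G), 11 (C/T), 16 (T/G), 20 (G/A), 26 (G/A), 27 (A/C), 34 (G/C), 37 (C/G), 39 (G/T), 40 (T/A).
27 of the 40 sites match, so the percent identity is 27/40 × 100 = 67.50%.

67.50%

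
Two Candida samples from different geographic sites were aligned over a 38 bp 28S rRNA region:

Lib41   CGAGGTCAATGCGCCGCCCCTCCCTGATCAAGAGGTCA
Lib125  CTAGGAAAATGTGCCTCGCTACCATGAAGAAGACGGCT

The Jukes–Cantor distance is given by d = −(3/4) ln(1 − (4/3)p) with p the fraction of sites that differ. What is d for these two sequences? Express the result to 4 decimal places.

The sequences differ at positions 2 (G/T), 6 (T/A), 7 (C/A), 12 (C/T), 16 (G/T), 18 (C/G), 20 (C/T), 21 (T/A), 24 (C/A), 28 (T/A), 29 (C/G), 34 (G/C), 36 (T/G), 38 (A/T).
p = 14/38 = 0.368421.
d = −0.75 · ln(1 − (4/3)·0.368421) = −0.75 · ln(0.508772) = −0.75 · (-0.675755) = 0.5068.

0.5068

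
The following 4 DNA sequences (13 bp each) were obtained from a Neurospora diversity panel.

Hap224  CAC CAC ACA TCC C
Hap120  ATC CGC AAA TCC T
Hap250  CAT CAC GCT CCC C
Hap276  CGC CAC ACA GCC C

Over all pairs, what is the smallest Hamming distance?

Pairwise Hamming distances:
  Hap224 vs Hap120: 5
  Hap224 vs Hap250: 4
  Hap224 vs Hap276: 2
  Hap120 vs Hap250: 9
  Hap120 vs Hap276: 6
  Hap250 vs Hap276: 5
The smallest is 2, between Hap224 and Hap276.

2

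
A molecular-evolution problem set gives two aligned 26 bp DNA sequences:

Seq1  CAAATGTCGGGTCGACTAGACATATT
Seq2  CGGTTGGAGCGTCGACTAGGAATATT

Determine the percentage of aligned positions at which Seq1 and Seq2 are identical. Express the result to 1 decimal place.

69.2%

The sequences differ at positions 2 (A/G), 3 (A/G), 4 (A/T), 7 (T/G), 8 (C/A), 10 (G/C), 20 (A/G), 21 (C/A).
18 of the 26 sites match, so the percent identity is 18/26 × 100 = 69.2%.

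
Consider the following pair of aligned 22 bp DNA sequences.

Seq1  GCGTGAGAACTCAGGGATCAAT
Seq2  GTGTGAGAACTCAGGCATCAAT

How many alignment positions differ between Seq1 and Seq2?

Mismatches occur at site 2 (C/T), site 16 (G/C).
That gives 2 mismatches out of 22 aligned sites, so the Hamming distance is 2.

2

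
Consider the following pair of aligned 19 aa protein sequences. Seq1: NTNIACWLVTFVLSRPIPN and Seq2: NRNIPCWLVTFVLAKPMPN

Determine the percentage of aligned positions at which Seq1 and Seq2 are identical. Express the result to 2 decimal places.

The sequences differ at positions 2 (T/R), 5 (A/P), 14 (S/A), 15 (R/K), 17 (I/M).
14 of the 19 sites match, so the percent identity is 14/19 × 100 = 73.68%.

73.68%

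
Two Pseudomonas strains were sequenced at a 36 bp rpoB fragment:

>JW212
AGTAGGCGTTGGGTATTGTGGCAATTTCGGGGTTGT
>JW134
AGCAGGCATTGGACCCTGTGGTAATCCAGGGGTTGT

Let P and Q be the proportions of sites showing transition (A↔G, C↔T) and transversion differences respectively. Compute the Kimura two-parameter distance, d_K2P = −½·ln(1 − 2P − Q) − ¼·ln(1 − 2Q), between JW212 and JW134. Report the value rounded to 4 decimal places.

0.3760

Differing sites — 3:T/C (Ti); 8:G/A (Ti); 13:G/A (Ti); 14:T/C (Ti); 15:A/C (Tv); 16:T/C (Ti); 22:C/T (Ti); 26:T/C (Ti); 27:T/C (Ti); 28:C/A (Tv).
Of the 10 differences, 8 transitions and 2 transversions over 36 sites: P = 8/36 = 0.222222, Q = 2/36 = 0.055556.
d = −0.5·ln(0.500000) − 0.25·ln(0.888888) = −0.5·(-0.693147) − 0.25·(-0.117784) = 0.3760.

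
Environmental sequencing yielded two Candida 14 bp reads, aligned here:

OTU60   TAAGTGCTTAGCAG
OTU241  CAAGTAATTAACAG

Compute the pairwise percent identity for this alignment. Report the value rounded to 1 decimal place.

71.4%

The sequences differ at positions 1 (T/C), 6 (G/A), 7 (C/A), 11 (G/A).
10 of the 14 sites match, so the percent identity is 10/14 × 100 = 71.4%.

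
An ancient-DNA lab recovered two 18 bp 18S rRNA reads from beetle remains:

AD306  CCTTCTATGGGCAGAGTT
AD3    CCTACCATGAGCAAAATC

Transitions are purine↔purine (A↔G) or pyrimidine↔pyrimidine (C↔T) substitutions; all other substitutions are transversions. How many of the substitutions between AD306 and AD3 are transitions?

5

The sequences differ at positions 4 (T/A, transversion), 6 (T/C, transition), 10 (G/A, transition), 14 (G/A, transition), 16 (G/A, transition), 18 (T/C, transition).
Of the 6 differences, 5 transitions and 1 transversion, so the answer is 5.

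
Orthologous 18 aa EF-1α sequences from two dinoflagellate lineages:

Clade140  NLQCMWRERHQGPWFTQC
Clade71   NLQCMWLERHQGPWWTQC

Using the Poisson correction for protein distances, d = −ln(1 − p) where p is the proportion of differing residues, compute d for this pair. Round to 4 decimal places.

Differing sites — 7:R/L; 15:F/W.
p = 2/18 = 0.111111.
d = −ln(1 − 0.111111) = −ln(0.888889) = 0.1178.

0.1178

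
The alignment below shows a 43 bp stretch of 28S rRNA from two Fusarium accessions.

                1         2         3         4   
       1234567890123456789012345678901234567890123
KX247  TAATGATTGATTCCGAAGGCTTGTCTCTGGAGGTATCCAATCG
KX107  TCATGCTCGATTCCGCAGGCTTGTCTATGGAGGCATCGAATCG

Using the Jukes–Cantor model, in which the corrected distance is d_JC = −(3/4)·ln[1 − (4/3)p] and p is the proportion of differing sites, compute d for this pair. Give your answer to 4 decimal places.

0.1835

Mismatches occur at site 2 (A→C), site 6 (A→C), site 8 (T→C), site 16 (A→C), site 27 (C→A), site 34 (T→C), site 38 (C→G).
p = 7/43 = 0.162791.
d = −0.75 · ln(1 − (4/3)·0.162791) = −0.75 · ln(0.782945) = −0.75 · (-0.244693) = 0.1835.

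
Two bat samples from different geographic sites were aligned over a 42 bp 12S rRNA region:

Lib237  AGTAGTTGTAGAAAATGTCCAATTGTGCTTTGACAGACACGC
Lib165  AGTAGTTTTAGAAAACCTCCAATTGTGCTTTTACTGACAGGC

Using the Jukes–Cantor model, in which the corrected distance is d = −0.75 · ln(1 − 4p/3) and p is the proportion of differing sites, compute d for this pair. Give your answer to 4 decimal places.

0.1585

The sequences differ at positions 8 (G/T), 16 (T/C), 17 (G/C), 32 (G/T), 35 (A/T), 40 (C/G).
p = 6/42 = 0.142857.
d = −0.75 · ln(1 − (4/3)·0.142857) = −0.75 · ln(0.809524) = −0.75 · (-0.211309) = 0.1585.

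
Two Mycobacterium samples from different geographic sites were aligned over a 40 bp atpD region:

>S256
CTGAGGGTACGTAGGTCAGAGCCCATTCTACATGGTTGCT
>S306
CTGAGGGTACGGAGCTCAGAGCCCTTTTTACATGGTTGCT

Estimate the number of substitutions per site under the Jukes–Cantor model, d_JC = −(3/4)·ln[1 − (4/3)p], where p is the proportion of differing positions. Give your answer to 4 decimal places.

Differing sites — 12:T/G; 15:G/C; 25:A/T; 28:C/T.
p = 4/40 = 0.100000.
d = −0.75 · ln(1 − (4/3)·0.100000) = −0.75 · ln(0.866667) = −0.75 · (-0.143100) = 0.1073.

0.1073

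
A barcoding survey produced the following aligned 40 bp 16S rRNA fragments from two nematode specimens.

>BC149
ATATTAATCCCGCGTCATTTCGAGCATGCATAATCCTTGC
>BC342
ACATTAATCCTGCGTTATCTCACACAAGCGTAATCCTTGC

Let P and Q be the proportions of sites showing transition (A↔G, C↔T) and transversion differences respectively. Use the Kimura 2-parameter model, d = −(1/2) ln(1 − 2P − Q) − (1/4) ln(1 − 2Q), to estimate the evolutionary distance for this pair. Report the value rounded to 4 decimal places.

0.2818

Differing sites — 2:T/C (Ti); 11:C/T (Ti); 16:C/T (Ti); 19:T/C (Ti); 22:G/A (Ti); 23:A/C (Tv); 24:G/A (Ti); 27:T/A (Tv); 30:A/G (Ti).
Of the 9 differences, 7 transitions and 2 transversions over 40 sites: P = 7/40 = 0.175000, Q = 2/40 = 0.050000.
d = −0.5·ln(0.600000) − 0.25·ln(0.900000) = −0.5·(-0.510826) − 0.25·(-0.105361) = 0.2818.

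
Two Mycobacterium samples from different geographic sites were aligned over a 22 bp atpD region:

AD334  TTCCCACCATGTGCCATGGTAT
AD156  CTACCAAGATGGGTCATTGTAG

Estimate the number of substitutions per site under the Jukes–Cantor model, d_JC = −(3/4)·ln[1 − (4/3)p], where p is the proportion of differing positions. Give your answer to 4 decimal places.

0.4975

Mismatches occur at site 1 (T↔C), site 3 (C↔A), site 7 (C↔A), site 8 (C↔G), site 12 (T↔G), site 14 (C↔T), site 18 (G↔T), site 22 (T↔G).
p = 8/22 = 0.363636.
d = −0.75 · ln(1 − (4/3)·0.363636) = −0.75 · ln(0.515152) = −0.75 · (-0.663293) = 0.4975.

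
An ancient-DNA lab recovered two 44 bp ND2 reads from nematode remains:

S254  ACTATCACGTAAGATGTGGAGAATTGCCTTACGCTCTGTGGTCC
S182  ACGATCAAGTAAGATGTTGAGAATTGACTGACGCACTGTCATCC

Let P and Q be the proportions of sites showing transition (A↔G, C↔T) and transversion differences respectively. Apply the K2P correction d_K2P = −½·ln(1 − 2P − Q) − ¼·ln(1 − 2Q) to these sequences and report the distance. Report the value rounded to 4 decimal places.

The sequences differ at positions 3 (T/G, transversion), 8 (C/A, transversion), 18 (G/T, transversion), 27 (C/A, transversion), 30 (T/G, transversion), 35 (T/A, transversion), 40 (G/C, transversion), 41 (G/A, transition).
Of the 8 differences, 1 transition and 7 transversions over 44 sites: P = 1/44 = 0.022727, Q = 7/44 = 0.159091.
d = −0.5·ln(0.795455) − 0.25·ln(0.681818) = −0.5·(-0.228841) − 0.25·(-0.382993) = 0.2102.

0.2102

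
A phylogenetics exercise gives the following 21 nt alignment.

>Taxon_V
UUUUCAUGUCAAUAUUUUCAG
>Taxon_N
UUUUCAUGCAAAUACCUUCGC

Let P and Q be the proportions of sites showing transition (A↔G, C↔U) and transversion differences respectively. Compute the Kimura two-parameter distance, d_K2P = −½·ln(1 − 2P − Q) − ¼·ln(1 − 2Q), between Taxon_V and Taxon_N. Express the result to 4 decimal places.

0.3761

Mismatches occur at site 9 (U/C, transition), site 10 (C/A, transversion), site 15 (U/C, transition), site 16 (U/C, transition), site 20 (A/G, transition), site 21 (G/C, transversion).
Of the 6 differences, 4 transitions and 2 transversions over 21 sites: P = 4/21 = 0.190476, Q = 2/21 = 0.095238.
d = −0.5·ln(0.523810) − 0.25·ln(0.809524) = −0.5·(-0.646626) − 0.25·(-0.211309) = 0.3761.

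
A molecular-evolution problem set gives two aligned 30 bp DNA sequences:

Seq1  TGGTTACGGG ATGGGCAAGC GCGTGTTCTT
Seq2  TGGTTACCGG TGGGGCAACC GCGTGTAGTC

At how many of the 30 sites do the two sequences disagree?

7

Mismatches occur at site 8 (G→C), site 11 (A→T), site 12 (T→G), site 19 (G→C), site 27 (T→A), site 28 (C→G), site 30 (T→C).
That gives 7 mismatches out of 30 aligned sites, so the Hamming distance is 7.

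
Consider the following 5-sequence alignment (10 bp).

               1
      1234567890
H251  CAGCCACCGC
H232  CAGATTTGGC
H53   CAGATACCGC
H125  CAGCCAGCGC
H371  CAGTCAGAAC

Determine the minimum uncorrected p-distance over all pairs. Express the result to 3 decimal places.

0.100

Pairwise Hamming distances:
  H251 vs H232: 5
  H251 vs H53: 2
  H251 vs H125: 1
  H251 vs H371: 4
  H232 vs H53: 3
  H232 vs H125: 5
  H232 vs H371: 6
  H53 vs H125: 3
  H53 vs H371: 5
  H125 vs H371: 3
The smallest is 1 mismatch, between H251 and H125; p = 1/10 = 0.100.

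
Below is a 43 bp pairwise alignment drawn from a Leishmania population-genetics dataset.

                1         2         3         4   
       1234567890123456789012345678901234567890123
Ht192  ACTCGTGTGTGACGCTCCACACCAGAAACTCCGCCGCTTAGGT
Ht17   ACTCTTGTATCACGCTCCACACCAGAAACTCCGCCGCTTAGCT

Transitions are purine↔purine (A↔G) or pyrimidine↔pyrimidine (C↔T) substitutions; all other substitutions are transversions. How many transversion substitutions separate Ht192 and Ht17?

The sequences differ at positions 5 (G/T, transversion), 9 (G/A, transition), 11 (G/C, transversion), 42 (G/C, transversion).
Of the 4 differences, 1 transition and 3 transversions, so the answer is 3.

3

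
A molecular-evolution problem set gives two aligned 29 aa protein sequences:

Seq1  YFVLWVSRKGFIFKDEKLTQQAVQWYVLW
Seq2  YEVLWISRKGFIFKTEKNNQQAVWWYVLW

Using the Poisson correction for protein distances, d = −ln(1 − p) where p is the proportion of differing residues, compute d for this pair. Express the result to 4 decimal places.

The sequences differ at positions 2 (F/E), 6 (V/I), 15 (D/T), 18 (L/N), 19 (T/N), 24 (Q/W).
p = 6/29 = 0.206897.
d = −ln(1 − 0.206897) = −ln(0.793103) = 0.2318.

0.2318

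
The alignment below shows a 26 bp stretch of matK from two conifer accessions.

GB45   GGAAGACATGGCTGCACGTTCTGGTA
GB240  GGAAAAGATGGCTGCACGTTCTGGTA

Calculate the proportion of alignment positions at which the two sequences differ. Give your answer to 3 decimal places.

0.077

The sequences differ at positions 5 (G/A), 7 (C/G).
There are 2 differences over 26 sites, so p = 2/26 = 0.077.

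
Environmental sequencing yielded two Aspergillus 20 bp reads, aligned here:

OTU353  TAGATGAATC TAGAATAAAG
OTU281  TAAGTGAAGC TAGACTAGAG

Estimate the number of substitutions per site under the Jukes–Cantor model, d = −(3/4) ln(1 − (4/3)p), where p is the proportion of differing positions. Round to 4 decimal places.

Differing sites — 3:G/A; 4:A/G; 9:T/G; 15:A/C; 18:A/G.
p = 5/20 = 0.250000.
d = −0.75 · ln(1 − (4/3)·0.250000) = −0.75 · ln(0.666667) = −0.75 · (-0.405465) = 0.3041.

0.3041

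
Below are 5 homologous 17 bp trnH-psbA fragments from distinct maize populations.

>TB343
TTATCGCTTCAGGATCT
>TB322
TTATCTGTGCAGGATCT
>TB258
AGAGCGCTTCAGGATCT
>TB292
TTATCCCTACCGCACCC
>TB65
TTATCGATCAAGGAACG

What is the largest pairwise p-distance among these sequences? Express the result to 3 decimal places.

0.529

Pairwise Hamming distances:
  TB343 vs TB322: 3
  TB343 vs TB258: 3
  TB343 vs TB292: 6
  TB343 vs TB65: 5
  TB322 vs TB258: 6
  TB322 vs TB292: 7
  TB322 vs TB65: 6
  TB258 vs TB292: 9
  TB258 vs TB65: 8
  TB292 vs TB65: 8
The largest is 9 mismatches, between TB258 and TB292; p = 9/17 = 0.529.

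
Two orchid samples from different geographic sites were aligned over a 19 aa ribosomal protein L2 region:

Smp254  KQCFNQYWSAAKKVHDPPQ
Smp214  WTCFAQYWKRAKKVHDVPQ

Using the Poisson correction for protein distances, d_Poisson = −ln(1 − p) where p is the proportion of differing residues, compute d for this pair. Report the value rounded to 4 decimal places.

0.3795

Mismatches occur at site 1 (K/W), site 2 (Q/T), site 5 (N/A), site 9 (S/K), site 10 (A/R), site 17 (P/V).
p = 6/19 = 0.315789.
d = −ln(1 − 0.315789) = −ln(0.684211) = 0.3795.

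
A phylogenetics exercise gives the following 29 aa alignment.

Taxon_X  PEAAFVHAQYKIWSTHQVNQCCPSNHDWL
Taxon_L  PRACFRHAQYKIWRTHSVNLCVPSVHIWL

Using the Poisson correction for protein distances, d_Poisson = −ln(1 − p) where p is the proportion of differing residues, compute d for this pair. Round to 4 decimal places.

0.3716

Differing sites — 2:E/R; 4:A/C; 6:V/R; 14:S/R; 17:Q/S; 20:Q/L; 22:C/V; 25:N/V; 27:D/I.
p = 9/29 = 0.310345.
d = −ln(1 − 0.310345) = −ln(0.689655) = 0.3716.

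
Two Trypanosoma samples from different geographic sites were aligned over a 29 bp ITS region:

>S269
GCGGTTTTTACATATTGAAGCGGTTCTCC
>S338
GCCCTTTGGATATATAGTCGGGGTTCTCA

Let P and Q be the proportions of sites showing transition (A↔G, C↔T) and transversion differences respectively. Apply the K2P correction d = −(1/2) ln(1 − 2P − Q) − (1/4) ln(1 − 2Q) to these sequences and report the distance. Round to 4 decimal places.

0.4808

Differing sites — 3:G/C (Tv); 4:G/C (Tv); 8:T/G (Tv); 9:T/G (Tv); 11:C/T (Ti); 16:T/A (Tv); 18:A/T (Tv); 19:A/C (Tv); 21:C/G (Tv); 29:C/A (Tv).
Of the 10 differences, 1 transition and 9 transversions over 29 sites: P = 1/29 = 0.034483, Q = 9/29 = 0.310345.
d = −0.5·ln(0.620689) − 0.25·ln(0.379310) = −0.5·(-0.476925) − 0.25·(-0.969401) = 0.4808.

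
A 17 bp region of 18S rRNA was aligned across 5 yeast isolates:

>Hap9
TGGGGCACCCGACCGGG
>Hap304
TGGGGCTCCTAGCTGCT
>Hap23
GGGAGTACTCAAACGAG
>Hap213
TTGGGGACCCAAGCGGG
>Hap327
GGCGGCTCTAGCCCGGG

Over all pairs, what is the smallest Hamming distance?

Pairwise Hamming distances:
  Hap9 vs Hap304: 7
  Hap9 vs Hap23: 7
  Hap9 vs Hap213: 4
  Hap9 vs Hap327: 6
  Hap304 vs Hap23: 11
  Hap304 vs Hap213: 9
  Hap304 vs Hap327: 9
  Hap23 vs Hap213: 7
  Hap23 vs Hap327: 9
  Hap213 vs Hap327: 10
The smallest is 4, between Hap9 and Hap213.

4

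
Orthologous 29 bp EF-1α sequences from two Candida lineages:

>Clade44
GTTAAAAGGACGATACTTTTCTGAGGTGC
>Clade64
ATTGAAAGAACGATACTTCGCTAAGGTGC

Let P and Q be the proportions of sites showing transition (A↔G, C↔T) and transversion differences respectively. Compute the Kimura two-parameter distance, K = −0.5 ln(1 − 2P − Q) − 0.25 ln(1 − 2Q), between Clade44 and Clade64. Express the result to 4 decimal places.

0.2563

Mismatches occur at site 1 (G→A, transition), site 4 (A→G, transition), site 9 (G→A, transition), site 19 (T→C, transition), site 20 (T→G, transversion), site 23 (G→A, transition).
Of the 6 differences, 5 transitions and 1 transversion over 29 sites: P = 5/29 = 0.172414, Q = 1/29 = 0.034483.
d = −0.5·ln(0.620689) − 0.25·ln(0.931034) = −0.5·(-0.476925) − 0.25·(-0.071459) = 0.2563.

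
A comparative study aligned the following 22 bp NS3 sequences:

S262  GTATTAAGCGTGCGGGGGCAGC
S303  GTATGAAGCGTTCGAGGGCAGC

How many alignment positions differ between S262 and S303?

3

Differing sites — 5:T/G; 12:G/T; 15:G/A.
That gives 3 mismatches out of 22 aligned sites, so the Hamming distance is 3.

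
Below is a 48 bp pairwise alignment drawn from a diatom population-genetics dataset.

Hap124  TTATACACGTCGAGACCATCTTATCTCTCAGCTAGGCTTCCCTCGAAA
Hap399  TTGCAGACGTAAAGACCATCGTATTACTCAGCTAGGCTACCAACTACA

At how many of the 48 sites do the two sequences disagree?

13

The sequences differ at positions 3 (A/G), 4 (T/C), 6 (C/G), 11 (C/A), 12 (G/A), 21 (T/G), 25 (C/T), 26 (T/A), 39 (T/A), 42 (C/A), 43 (T/A), 45 (G/T), 47 (A/C).
That gives 13 mismatches out of 48 aligned sites, so the Hamming distance is 13.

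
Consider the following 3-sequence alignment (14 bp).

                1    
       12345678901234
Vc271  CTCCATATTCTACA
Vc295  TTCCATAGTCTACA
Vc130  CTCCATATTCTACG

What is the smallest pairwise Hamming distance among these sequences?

Pairwise Hamming distances:
  Vc271 vs Vc295: 2
  Vc271 vs Vc130: 1
  Vc295 vs Vc130: 3
The smallest is 1, between Vc271 and Vc130.

1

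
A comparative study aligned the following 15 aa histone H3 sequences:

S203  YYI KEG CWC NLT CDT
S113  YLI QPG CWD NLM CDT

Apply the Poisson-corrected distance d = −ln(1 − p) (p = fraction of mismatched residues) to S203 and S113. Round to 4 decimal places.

The sequences differ at positions 2 (Y/L), 4 (K/Q), 5 (E/P), 9 (C/D), 12 (T/M).
p = 5/15 = 0.333333.
d = −ln(1 − 0.333333) = −ln(0.666667) = 0.4055.

0.4055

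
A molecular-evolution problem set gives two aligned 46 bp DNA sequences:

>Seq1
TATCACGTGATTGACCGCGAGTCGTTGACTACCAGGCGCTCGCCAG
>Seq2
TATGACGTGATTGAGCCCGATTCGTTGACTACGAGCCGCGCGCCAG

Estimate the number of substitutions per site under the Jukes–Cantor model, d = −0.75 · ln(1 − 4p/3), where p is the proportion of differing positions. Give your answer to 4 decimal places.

Mismatches occur at site 4 (C↔G), site 15 (C↔G), site 17 (G↔C), site 21 (G↔T), site 33 (C↔G), site 36 (G↔C), site 40 (T↔G).
p = 7/46 = 0.152174.
d = −0.75 · ln(1 − (4/3)·0.152174) = −0.75 · ln(0.797101) = −0.75 · (-0.226774) = 0.1701.

0.1701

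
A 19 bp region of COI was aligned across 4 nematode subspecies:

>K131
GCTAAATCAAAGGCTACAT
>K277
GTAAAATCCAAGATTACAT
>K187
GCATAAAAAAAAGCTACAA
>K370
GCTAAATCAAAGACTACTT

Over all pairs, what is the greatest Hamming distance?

9

Pairwise Hamming distances:
  K131 vs K277: 5
  K131 vs K187: 6
  K131 vs K370: 2
  K277 vs K187: 9
  K277 vs K370: 5
  K187 vs K370: 8
The largest is 9, between K277 and K187.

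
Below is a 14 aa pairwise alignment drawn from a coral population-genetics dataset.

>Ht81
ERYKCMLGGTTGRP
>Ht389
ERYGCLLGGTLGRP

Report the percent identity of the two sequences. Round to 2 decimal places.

The sequences differ at positions 4 (K/G), 6 (M/L), 11 (T/L).
11 of the 14 sites match, so the percent identity is 11/14 × 100 = 78.57%.

78.57%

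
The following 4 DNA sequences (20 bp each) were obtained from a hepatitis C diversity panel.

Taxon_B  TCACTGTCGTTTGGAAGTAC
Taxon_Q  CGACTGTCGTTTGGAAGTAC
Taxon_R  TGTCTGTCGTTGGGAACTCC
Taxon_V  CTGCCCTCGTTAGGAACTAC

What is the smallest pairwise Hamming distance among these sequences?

Pairwise Hamming distances:
  Taxon_B vs Taxon_Q: 2
  Taxon_B vs Taxon_R: 5
  Taxon_B vs Taxon_V: 7
  Taxon_Q vs Taxon_R: 5
  Taxon_Q vs Taxon_V: 6
  Taxon_R vs Taxon_V: 7
The smallest is 2, between Taxon_B and Taxon_Q.

2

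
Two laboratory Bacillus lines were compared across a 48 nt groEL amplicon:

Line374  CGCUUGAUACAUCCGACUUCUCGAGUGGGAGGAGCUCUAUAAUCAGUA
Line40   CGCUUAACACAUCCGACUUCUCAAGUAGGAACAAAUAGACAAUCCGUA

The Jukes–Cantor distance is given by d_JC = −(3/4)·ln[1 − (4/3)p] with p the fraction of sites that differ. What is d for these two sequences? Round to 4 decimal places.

The sequences differ at positions 6 (G/A), 8 (U/C), 23 (G/A), 27 (G/A), 31 (G/A), 32 (G/C), 34 (G/A), 35 (C/A), 37 (C/A), 38 (U/G), 40 (U/C), 45 (A/C).
p = 12/48 = 0.250000.
d = −0.75 · ln(1 − (4/3)·0.250000) = −0.75 · ln(0.666667) = −0.75 · (-0.405465) = 0.3041.

0.3041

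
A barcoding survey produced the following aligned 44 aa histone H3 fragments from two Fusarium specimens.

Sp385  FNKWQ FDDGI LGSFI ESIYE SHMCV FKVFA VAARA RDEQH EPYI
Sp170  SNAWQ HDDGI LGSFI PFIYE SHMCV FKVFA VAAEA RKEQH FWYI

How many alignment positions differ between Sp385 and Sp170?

Mismatches occur at site 1 (F↔S), site 3 (K↔A), site 6 (F↔H), site 16 (E↔P), site 17 (S↔F), site 34 (R↔E), site 37 (D↔K), site 41 (E↔F), site 42 (P↔W).
That gives 9 mismatches out of 44 aligned sites, so the Hamming distance is 9.

9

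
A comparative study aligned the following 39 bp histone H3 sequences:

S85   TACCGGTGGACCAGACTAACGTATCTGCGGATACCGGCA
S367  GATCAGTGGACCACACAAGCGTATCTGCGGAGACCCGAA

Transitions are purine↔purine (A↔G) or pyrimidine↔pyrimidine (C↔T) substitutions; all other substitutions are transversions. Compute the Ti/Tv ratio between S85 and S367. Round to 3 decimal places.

Mismatches occur at site 1 (T/G, transversion), site 3 (C/T, transition), site 5 (G/A, transition), site 14 (G/C, transversion), site 17 (T/A, transversion), site 19 (A/G, transition), site 32 (T/G, transversion), site 36 (G/C, transversion), site 38 (C/A, transversion).
Of the 9 differences, 3 transitions and 6 transversions, so Ti/Tv = 3/6 = 0.500.

0.500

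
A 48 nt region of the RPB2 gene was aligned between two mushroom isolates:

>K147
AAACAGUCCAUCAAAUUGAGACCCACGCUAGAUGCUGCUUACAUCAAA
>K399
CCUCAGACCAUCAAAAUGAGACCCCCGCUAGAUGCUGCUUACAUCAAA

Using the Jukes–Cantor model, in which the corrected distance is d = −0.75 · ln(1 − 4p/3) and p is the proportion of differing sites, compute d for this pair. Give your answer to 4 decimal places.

The sequences differ at positions 1 (A/C), 2 (A/C), 3 (A/U), 7 (U/A), 16 (U/A), 25 (A/C).
p = 6/48 = 0.125000.
d = −0.75 · ln(1 − (4/3)·0.125000) = −0.75 · ln(0.833333) = −0.75 · (-0.182322) = 0.1367.

0.1367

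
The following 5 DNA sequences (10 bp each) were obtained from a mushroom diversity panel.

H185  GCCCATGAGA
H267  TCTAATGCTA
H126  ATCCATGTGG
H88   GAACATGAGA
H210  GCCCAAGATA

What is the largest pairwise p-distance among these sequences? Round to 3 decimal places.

0.700

Pairwise Hamming distances:
  H185 vs H267: 5
  H185 vs H126: 4
  H185 vs H88: 2
  H185 vs H210: 2
  H267 vs H126: 7
  H267 vs H88: 6
  H267 vs H210: 5
  H126 vs H88: 5
  H126 vs H210: 6
  H88 vs H210: 4
The largest is 7 mismatches, between H267 and H126; p = 7/10 = 0.700.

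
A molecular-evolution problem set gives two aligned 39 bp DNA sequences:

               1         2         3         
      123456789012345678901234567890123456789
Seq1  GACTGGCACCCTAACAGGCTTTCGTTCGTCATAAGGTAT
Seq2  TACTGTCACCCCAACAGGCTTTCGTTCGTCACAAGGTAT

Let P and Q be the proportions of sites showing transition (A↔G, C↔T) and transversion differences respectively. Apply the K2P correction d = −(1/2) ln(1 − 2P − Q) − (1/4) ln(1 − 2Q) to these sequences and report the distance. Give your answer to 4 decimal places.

0.1106

Mismatches occur at site 1 (G↔T, transversion), site 6 (G↔T, transversion), site 12 (T↔C, transition), site 32 (T↔C, transition).
Of the 4 differences, 2 transitions and 2 transversions over 39 sites: P = 2/39 = 0.051282, Q = 2/39 = 0.051282.
d = −0.5·ln(0.846154) − 0.25·ln(0.897436) = −0.5·(-0.167054) − 0.25·(-0.108213) = 0.1106.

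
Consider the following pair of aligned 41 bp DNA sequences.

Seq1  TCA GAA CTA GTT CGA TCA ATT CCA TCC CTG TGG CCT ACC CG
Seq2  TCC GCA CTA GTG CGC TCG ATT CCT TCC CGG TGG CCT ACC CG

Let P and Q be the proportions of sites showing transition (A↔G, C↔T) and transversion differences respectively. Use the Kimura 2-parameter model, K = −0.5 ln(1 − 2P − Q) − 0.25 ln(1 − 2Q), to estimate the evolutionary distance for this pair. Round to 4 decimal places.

Mismatches occur at site 3 (A→C, transversion), site 5 (A→C, transversion), site 12 (T→G, transversion), site 15 (A→C, transversion), site 18 (A→G, transition), site 24 (A→T, transversion), site 29 (T→G, transversion).
Of the 7 differences, 1 transition and 6 transversions over 41 sites: P = 1/41 = 0.024390, Q = 6/41 = 0.146341.
d = −0.5·ln(0.804879) − 0.25·ln(0.707318) = −0.5·(-0.217063) − 0.25·(-0.346275) = 0.1951.

0.1951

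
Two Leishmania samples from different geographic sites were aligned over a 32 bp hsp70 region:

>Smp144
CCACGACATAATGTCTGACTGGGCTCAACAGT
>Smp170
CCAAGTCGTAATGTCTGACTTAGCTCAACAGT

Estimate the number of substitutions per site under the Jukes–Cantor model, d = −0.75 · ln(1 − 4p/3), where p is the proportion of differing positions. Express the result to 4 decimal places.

0.1752

The sequences differ at positions 4 (C/A), 6 (A/T), 8 (A/G), 21 (G/T), 22 (G/A).
p = 5/32 = 0.156250.
d = −0.75 · ln(1 − (4/3)·0.156250) = −0.75 · ln(0.791667) = −0.75 · (-0.233614) = 0.1752.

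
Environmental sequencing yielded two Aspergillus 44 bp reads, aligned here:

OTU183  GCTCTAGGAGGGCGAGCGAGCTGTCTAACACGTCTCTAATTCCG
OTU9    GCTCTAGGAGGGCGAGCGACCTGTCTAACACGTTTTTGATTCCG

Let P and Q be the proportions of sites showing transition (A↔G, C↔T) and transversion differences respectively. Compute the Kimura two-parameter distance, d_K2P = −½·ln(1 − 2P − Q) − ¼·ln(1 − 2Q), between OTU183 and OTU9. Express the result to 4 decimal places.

0.0983

The sequences differ at positions 20 (G/C, transversion), 34 (C/T, transition), 36 (C/T, transition), 38 (A/G, transition).
Of the 4 differences, 3 transitions and 1 transversion over 44 sites: P = 3/44 = 0.068182, Q = 1/44 = 0.022727.
d = −0.5·ln(0.840909) − 0.25·ln(0.954546) = −0.5·(-0.173272) − 0.25·(-0.046519) = 0.0983.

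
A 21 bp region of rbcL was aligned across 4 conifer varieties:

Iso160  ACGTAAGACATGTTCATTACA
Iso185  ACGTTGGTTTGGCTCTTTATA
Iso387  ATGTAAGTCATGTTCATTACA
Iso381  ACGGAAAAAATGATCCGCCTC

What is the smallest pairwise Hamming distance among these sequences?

2

Pairwise Hamming distances:
  Iso160 vs Iso185: 9
  Iso160 vs Iso387: 2
  Iso160 vs Iso381: 10
  Iso185 vs Iso387: 9
  Iso185 vs Iso381: 14
  Iso387 vs Iso381: 12
The smallest is 2, between Iso160 and Iso387.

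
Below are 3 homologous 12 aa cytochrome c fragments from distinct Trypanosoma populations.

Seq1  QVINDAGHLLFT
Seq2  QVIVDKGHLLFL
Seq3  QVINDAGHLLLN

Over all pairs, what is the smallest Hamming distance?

2

Pairwise Hamming distances:
  Seq1 vs Seq2: 3
  Seq1 vs Seq3: 2
  Seq2 vs Seq3: 4
The smallest is 2, between Seq1 and Seq3.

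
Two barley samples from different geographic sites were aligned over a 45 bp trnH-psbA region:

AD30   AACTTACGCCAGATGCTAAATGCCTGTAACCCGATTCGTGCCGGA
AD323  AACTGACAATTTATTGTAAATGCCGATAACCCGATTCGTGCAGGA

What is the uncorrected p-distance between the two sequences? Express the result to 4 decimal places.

0.2444

Mismatches occur at site 5 (T→G), site 8 (G→A), site 9 (C→A), site 10 (C→T), site 11 (A→T), site 12 (G→T), site 15 (G→T), site 16 (C→G), site 25 (T→G), site 26 (G→A), site 42 (C→A).
There are 11 differences over 45 sites, so p = 11/45 = 0.2444.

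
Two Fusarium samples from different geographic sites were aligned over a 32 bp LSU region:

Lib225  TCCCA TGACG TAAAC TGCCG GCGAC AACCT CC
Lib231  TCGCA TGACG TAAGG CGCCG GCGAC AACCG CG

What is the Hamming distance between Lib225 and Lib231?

Mismatches occur at site 3 (C↔G), site 14 (A↔G), site 15 (C↔G), site 16 (T↔C), site 30 (T↔G), site 32 (C↔G).
That gives 6 mismatches out of 32 aligned sites, so the Hamming distance is 6.

6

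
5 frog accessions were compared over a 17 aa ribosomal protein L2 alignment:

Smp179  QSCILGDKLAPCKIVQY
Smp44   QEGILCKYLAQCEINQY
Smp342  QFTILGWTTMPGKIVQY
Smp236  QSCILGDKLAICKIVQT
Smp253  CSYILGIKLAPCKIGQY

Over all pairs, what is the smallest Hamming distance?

2

Pairwise Hamming distances:
  Smp179 vs Smp44: 8
  Smp179 vs Smp342: 7
  Smp179 vs Smp236: 2
  Smp179 vs Smp253: 4
  Smp44 vs Smp342: 11
  Smp44 vs Smp236: 9
  Smp44 vs Smp253: 9
  Smp342 vs Smp236: 9
  Smp342 vs Smp253: 9
  Smp236 vs Smp253: 6
The smallest is 2, between Smp179 and Smp236.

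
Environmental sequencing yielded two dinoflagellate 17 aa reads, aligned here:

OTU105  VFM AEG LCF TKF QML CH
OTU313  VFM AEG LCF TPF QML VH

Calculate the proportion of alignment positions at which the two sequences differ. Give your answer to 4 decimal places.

Differing sites — 11:K/P; 16:C/V.
There are 2 differences over 17 sites, so p = 2/17 = 0.1176.

0.1176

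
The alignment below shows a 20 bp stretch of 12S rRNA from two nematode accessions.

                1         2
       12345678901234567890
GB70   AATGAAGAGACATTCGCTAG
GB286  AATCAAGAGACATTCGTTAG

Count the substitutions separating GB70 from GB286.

Mismatches occur at site 4 (G↔C), site 17 (C↔T).
That gives 2 mismatches out of 20 aligned sites, so the Hamming distance is 2.

2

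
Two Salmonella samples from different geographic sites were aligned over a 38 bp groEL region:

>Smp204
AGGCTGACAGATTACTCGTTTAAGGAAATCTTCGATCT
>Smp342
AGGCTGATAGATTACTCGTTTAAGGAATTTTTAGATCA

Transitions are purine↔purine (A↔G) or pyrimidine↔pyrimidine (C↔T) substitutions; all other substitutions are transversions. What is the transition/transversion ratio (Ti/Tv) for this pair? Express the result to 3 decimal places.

Differing sites — 8:C/T (Ti); 28:A/T (Tv); 30:C/T (Ti); 33:C/A (Tv); 38:T/A (Tv).
Of the 5 differences, 2 transitions and 3 transversions, so Ti/Tv = 2/3 = 0.667.

0.667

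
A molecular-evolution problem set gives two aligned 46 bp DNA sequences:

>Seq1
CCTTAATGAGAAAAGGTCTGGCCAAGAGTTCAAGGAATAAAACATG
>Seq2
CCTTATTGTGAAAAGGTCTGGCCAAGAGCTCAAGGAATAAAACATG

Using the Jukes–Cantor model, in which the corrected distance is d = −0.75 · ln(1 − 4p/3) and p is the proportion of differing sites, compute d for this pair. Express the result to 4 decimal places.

0.0682

The sequences differ at positions 6 (A/T), 9 (A/T), 29 (T/C).
p = 3/46 = 0.065217.
d = −0.75 · ln(1 − (4/3)·0.065217) = −0.75 · ln(0.913044) = −0.75 · (-0.090971) = 0.0682.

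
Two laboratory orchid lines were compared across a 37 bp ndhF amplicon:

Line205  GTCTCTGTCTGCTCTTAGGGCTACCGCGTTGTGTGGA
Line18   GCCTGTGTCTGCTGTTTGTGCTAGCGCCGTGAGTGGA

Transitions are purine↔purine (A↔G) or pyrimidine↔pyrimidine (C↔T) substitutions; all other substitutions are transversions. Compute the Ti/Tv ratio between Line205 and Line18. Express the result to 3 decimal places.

0.125

Mismatches occur at site 2 (T↔C, transition), site 5 (C↔G, transversion), site 14 (C↔G, transversion), site 17 (A↔T, transversion), site 19 (G↔T, transversion), site 24 (C↔G, transversion), site 28 (G↔C, transversion), site 29 (T↔G, transversion), site 32 (T↔A, transversion).
Of the 9 differences, 1 transition and 8 transversions, so Ti/Tv = 1/8 = 0.125.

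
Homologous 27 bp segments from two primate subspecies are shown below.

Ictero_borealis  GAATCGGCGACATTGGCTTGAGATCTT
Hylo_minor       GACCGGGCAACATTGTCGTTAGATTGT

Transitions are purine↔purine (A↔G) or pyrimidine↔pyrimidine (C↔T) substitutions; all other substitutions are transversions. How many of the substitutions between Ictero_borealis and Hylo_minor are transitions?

Differing sites — 3:A/C (Tv); 4:T/C (Ti); 5:C/G (Tv); 9:G/A (Ti); 16:G/T (Tv); 18:T/G (Tv); 20:G/T (Tv); 25:C/T (Ti); 26:T/G (Tv).
Of the 9 differences, 3 transitions and 6 transversions, so the answer is 3.

3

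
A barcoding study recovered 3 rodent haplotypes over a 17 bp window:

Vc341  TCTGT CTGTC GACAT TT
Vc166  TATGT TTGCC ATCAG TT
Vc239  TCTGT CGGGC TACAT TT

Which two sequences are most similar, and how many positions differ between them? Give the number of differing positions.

3

Pairwise Hamming distances:
  Vc341 vs Vc166: 6
  Vc341 vs Vc239: 3
  Vc166 vs Vc239: 7
The smallest is 3, between Vc341 and Vc239.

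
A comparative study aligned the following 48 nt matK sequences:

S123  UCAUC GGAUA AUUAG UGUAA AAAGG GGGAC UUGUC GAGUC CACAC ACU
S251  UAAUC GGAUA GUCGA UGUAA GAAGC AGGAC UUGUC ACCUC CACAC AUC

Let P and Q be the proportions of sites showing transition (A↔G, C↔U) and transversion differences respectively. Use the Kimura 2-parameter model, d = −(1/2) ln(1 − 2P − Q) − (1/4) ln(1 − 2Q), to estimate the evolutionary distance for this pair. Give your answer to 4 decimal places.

0.3521

The sequences differ at positions 2 (C/A, transversion), 11 (A/G, transition), 13 (U/C, transition), 14 (A/G, transition), 15 (G/A, transition), 21 (A/G, transition), 25 (G/C, transversion), 26 (G/A, transition), 36 (G/A, transition), 37 (A/C, transversion), 38 (G/C, transversion), 47 (C/U, transition), 48 (U/C, transition).
Of the 13 differences, 9 transitions and 4 transversions over 48 sites: P = 9/48 = 0.187500, Q = 4/48 = 0.083333.
d = −0.5·ln(0.541667) − 0.25·ln(0.833334) = −0.5·(-0.613104) − 0.25·(-0.182321) = 0.3521.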